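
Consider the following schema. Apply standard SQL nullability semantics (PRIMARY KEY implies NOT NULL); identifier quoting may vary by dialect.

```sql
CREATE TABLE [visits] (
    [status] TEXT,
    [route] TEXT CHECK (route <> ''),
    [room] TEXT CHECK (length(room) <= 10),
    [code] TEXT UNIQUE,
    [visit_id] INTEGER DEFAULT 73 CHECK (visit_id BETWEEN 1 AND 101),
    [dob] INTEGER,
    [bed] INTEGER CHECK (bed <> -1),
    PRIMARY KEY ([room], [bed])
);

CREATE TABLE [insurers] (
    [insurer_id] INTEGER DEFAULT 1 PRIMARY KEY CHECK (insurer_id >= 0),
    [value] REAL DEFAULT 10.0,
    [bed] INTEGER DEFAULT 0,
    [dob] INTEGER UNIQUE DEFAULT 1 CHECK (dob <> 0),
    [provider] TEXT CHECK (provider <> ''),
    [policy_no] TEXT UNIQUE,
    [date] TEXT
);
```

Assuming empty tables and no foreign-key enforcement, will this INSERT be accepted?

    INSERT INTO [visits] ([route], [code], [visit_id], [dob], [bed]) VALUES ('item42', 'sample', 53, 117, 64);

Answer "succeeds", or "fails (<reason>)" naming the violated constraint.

fails (NOT NULL on room)

room is omitted from the column list and has no DEFAULT, so it would receive NULL.
But room is part of the PRIMARY KEY (implied NOT NULL).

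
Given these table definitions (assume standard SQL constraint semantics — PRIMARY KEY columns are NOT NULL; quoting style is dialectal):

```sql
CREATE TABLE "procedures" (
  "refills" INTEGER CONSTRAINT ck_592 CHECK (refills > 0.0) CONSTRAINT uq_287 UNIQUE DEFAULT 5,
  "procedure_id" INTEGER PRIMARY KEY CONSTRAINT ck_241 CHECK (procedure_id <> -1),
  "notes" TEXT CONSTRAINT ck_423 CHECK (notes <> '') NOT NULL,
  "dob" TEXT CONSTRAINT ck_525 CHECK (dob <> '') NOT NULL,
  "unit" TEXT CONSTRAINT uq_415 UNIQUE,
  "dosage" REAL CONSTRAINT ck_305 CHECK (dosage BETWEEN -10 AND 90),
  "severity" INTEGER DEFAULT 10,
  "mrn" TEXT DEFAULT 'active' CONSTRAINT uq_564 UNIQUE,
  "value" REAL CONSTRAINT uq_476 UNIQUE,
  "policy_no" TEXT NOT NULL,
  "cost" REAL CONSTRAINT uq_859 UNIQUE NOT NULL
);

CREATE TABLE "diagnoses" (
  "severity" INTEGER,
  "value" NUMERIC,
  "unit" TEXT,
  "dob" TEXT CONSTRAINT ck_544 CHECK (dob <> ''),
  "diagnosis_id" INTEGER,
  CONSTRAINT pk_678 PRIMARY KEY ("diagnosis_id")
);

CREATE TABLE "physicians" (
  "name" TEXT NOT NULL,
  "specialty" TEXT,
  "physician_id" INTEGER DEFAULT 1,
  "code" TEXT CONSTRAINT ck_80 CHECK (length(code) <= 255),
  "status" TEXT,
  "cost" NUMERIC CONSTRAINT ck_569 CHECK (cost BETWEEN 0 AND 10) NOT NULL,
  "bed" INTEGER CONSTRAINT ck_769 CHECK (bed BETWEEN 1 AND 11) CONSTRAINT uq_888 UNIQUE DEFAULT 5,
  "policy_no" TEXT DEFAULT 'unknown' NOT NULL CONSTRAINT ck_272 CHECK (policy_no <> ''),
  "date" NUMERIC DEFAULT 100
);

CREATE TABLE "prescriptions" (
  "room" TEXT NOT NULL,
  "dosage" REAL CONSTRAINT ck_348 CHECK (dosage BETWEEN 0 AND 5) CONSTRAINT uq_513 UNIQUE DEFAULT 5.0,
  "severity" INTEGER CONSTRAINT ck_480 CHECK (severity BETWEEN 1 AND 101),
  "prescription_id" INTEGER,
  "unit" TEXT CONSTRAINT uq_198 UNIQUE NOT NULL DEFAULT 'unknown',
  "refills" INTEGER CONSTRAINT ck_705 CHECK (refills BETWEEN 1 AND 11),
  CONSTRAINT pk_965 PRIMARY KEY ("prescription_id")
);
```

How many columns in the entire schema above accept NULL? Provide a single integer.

procedures: 6 nullable (refills, unit, dosage, severity, mrn, value — PK (procedure_id) and explicit NOT NULL columns excluded).
diagnoses: 4 nullable (severity, value, unit, dob — PK (diagnosis_id) and explicit NOT NULL columns excluded).
physicians: 6 nullable (specialty, physician_id, code, status, bed, date — PK none and explicit NOT NULL columns excluded).
prescriptions: 3 nullable (dosage, severity, refills — PK (prescription_id) and explicit NOT NULL columns excluded).
Total: 6 + 4 + 6 + 3 = 19.

19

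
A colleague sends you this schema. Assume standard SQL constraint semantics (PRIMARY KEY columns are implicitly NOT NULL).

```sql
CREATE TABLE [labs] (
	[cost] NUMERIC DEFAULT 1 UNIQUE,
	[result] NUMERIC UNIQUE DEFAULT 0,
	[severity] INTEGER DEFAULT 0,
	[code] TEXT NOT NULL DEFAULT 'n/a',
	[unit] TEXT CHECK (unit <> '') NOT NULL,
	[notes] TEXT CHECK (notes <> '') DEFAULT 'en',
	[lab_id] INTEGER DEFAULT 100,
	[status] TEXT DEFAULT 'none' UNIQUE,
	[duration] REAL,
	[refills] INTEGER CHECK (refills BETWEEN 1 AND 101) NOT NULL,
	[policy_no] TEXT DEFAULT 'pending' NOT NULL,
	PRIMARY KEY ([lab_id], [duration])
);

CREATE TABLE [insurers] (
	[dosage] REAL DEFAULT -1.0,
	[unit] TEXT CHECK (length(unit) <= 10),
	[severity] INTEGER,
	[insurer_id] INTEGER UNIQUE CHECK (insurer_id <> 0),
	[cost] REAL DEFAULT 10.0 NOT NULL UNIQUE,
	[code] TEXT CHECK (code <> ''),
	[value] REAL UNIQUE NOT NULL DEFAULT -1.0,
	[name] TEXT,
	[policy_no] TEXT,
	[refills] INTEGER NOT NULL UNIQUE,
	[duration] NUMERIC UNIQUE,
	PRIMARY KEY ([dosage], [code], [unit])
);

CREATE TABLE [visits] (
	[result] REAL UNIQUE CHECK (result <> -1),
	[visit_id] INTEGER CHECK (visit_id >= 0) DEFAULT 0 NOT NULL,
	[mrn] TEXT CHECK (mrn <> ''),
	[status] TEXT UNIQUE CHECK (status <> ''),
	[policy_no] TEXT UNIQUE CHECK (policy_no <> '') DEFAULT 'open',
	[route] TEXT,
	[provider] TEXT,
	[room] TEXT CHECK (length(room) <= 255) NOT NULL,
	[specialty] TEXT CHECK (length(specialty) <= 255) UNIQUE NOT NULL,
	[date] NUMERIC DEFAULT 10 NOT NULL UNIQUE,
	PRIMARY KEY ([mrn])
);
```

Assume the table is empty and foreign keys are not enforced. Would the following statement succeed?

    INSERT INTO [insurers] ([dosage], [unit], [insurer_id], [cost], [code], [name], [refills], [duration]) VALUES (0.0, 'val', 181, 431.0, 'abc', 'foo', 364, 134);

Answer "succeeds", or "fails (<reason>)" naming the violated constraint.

succeeds

NOT NULL columns: code is supplied; cost is supplied; dosage is supplied; refills is supplied; unit is supplied; value defaults to -1.0.
CHECK constraints: 'val' satisfies (length(unit) <= 10); 181 satisfies (insurer_id <> 0); 'abc' satisfies (code <> '').
No constraint is violated.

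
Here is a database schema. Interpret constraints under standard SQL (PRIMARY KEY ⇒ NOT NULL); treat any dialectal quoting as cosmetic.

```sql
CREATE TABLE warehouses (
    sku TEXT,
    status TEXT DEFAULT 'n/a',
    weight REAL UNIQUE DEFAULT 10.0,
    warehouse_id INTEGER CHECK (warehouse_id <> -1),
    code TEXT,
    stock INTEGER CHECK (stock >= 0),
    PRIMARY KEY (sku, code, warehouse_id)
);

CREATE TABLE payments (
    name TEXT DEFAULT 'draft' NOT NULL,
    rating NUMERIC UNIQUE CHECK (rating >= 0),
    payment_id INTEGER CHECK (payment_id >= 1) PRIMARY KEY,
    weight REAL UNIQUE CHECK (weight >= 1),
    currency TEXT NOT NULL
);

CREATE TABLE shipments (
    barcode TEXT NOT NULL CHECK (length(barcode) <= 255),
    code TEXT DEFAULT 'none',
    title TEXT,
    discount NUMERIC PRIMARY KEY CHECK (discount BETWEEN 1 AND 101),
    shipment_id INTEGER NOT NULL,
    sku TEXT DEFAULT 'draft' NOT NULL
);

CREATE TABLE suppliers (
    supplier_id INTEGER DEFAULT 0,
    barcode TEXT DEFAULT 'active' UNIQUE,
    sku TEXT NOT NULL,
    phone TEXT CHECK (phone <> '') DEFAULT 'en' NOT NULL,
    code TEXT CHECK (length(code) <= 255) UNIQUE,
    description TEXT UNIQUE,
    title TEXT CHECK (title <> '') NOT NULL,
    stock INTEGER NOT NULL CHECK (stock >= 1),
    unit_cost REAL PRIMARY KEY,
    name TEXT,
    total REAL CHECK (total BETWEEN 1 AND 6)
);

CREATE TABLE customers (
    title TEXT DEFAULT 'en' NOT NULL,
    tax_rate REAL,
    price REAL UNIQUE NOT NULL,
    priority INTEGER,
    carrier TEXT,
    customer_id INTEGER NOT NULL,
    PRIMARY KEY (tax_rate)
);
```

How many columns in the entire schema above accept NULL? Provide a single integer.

warehouses: 3 nullable (status, weight, stock — PK (sku, code, warehouse_id) and explicit NOT NULL columns excluded).
payments: 2 nullable (rating, weight — PK (payment_id) and explicit NOT NULL columns excluded).
shipments: 2 nullable (code, title — PK (discount) and explicit NOT NULL columns excluded).
suppliers: 6 nullable (supplier_id, barcode, code, description, name, total — PK (unit_cost) and explicit NOT NULL columns excluded).
customers: 2 nullable (priority, carrier — PK (tax_rate) and explicit NOT NULL columns excluded).
Total: 3 + 2 + 2 + 6 + 2 = 15.

15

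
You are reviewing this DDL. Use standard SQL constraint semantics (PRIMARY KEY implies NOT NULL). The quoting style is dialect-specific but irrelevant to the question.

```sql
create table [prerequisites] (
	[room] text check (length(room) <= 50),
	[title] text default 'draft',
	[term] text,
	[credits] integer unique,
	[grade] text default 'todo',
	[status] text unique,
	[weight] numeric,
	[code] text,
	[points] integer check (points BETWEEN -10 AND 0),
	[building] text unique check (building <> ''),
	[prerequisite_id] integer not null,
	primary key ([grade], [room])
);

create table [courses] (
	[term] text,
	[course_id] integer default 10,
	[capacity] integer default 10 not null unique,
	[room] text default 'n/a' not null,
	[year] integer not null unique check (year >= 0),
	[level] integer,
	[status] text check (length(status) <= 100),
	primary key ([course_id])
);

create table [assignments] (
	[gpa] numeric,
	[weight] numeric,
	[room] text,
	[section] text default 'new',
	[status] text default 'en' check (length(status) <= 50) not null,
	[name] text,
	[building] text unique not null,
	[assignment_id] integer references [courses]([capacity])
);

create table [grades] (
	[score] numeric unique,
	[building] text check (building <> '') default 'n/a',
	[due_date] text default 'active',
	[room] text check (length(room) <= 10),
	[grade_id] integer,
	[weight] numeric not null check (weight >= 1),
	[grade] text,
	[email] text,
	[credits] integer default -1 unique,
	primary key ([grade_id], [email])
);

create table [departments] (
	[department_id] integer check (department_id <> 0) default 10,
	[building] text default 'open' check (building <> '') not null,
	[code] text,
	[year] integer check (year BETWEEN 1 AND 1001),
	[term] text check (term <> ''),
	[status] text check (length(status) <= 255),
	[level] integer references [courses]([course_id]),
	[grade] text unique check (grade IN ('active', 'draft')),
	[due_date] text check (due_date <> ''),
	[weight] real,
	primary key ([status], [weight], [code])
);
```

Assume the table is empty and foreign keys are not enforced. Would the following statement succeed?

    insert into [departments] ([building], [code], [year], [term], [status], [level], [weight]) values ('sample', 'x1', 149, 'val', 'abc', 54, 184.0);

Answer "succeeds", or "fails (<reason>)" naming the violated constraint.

succeeds

NOT NULL columns: building is supplied; code is supplied; status is supplied; weight is supplied.
CHECK constraints: 'sample' satisfies (building <> ''); 149 satisfies (year BETWEEN 1 AND 1001); 'val' satisfies (term <> ''); 'abc' satisfies (length(status) <= 255).
No constraint is violated.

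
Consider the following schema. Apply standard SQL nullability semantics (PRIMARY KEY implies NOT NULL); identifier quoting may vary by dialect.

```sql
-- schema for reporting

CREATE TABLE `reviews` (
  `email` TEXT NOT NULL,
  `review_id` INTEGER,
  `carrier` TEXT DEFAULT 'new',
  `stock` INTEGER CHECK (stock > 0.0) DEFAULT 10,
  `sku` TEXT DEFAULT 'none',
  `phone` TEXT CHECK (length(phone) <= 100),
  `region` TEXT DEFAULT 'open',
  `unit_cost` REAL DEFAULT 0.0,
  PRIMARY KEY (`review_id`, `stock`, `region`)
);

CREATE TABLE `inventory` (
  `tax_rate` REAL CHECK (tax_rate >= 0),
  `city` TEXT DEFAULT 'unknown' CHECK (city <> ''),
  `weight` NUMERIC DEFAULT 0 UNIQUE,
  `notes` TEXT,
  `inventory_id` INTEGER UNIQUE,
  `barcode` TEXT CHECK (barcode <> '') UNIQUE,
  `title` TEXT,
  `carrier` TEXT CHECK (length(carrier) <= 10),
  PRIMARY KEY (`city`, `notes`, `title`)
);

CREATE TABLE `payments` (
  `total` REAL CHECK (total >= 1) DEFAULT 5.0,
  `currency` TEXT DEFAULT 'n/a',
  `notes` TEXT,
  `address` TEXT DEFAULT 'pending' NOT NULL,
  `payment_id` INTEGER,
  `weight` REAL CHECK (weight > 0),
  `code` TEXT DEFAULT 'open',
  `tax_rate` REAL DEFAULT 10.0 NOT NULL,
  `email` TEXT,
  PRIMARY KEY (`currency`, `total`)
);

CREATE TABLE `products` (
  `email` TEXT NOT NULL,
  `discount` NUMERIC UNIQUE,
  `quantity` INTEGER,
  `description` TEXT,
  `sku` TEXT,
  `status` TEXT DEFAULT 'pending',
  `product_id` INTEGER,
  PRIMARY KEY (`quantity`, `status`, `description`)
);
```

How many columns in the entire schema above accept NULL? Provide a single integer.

17

reviews: 4 nullable (carrier, sku, phone, unit_cost — PK (review_id, stock, region) and explicit NOT NULL columns excluded).
inventory: 5 nullable (tax_rate, weight, inventory_id, barcode, carrier — PK (city, notes, title) and explicit NOT NULL columns excluded).
payments: 5 nullable (notes, payment_id, weight, code, email — PK (currency, total) and explicit NOT NULL columns excluded).
products: 3 nullable (discount, sku, product_id — PK (quantity, status, description) and explicit NOT NULL columns excluded).
Total: 4 + 5 + 5 + 3 = 17.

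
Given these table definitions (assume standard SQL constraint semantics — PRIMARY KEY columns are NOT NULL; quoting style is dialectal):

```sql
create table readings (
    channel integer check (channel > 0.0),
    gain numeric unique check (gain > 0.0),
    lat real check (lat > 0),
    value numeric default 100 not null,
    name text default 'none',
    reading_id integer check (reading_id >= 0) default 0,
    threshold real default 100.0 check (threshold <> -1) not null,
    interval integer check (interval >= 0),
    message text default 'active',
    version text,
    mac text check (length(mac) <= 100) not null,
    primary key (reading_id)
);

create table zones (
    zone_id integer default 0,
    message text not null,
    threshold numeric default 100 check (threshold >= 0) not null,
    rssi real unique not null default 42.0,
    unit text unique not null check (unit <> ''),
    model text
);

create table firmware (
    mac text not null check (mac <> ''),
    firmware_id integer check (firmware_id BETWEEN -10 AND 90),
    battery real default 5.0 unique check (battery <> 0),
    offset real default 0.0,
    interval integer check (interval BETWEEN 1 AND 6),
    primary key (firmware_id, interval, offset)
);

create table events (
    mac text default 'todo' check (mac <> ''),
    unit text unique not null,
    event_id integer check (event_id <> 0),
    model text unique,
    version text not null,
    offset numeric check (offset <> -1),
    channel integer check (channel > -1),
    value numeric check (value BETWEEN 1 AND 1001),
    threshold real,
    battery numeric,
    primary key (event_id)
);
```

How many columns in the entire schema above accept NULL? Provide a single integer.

readings: 7 nullable (channel, gain, lat, name, interval, message, version — PK (reading_id) and explicit NOT NULL columns excluded).
zones: 2 nullable (zone_id, model — PK none and explicit NOT NULL columns excluded).
firmware: 1 nullable (battery — PK (firmware_id, interval, offset) and explicit NOT NULL columns excluded).
events: 7 nullable (mac, model, offset, channel, value, threshold, battery — PK (event_id) and explicit NOT NULL columns excluded).
Total: 7 + 2 + 1 + 7 = 17.

17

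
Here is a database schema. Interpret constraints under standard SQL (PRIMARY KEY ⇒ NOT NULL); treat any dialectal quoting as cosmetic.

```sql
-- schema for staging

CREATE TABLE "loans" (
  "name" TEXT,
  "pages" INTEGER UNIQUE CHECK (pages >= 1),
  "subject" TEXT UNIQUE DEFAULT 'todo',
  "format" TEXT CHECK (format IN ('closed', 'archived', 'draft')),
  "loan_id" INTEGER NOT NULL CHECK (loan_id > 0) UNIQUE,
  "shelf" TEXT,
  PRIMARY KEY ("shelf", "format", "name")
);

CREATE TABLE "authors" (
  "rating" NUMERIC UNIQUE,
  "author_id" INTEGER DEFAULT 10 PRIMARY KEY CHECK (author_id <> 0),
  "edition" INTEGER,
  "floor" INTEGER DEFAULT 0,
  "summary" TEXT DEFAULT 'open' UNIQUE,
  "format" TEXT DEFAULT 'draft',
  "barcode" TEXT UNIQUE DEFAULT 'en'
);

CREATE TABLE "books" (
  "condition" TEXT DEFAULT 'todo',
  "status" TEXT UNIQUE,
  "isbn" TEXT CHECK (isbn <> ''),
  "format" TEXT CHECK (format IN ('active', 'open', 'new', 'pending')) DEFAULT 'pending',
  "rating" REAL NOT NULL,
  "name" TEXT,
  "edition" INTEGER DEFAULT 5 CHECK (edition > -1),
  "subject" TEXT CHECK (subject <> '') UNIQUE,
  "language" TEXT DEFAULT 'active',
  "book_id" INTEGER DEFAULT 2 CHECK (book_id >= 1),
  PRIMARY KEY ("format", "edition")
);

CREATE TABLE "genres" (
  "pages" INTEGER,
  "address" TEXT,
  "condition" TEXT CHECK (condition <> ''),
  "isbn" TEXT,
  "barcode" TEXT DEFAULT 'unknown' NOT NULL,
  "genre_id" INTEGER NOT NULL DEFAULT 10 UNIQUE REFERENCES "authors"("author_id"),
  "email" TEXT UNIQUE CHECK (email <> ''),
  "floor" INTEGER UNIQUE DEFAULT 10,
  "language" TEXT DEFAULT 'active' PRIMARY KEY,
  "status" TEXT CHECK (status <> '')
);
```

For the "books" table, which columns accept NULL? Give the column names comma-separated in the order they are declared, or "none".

- condition: DEFAULT only fills an omitted column; an explicit NULL is still allowed → nullable.
- status: UNIQUE does not imply NOT NULL → nullable.
- isbn: CHECK does not forbid NULL (a CHECK constraint passes when its expression is NULL) → nullable.
- format: part of the PRIMARY KEY, which implies NOT NULL → not nullable.
- rating: declared NOT NULL → not nullable.
- name: no NOT NULL constraint applies → nullable.
- edition: part of the PRIMARY KEY, which implies NOT NULL → not nullable.
- subject: CHECK does not forbid NULL (a CHECK constraint passes when its expression is NULL) → nullable.
- language: DEFAULT only fills an omitted column; an explicit NULL is still allowed → nullable.
- book_id: CHECK does not forbid NULL (a CHECK constraint passes when its expression is NULL) → nullable.

condition, status, isbn, name, subject, language, book_id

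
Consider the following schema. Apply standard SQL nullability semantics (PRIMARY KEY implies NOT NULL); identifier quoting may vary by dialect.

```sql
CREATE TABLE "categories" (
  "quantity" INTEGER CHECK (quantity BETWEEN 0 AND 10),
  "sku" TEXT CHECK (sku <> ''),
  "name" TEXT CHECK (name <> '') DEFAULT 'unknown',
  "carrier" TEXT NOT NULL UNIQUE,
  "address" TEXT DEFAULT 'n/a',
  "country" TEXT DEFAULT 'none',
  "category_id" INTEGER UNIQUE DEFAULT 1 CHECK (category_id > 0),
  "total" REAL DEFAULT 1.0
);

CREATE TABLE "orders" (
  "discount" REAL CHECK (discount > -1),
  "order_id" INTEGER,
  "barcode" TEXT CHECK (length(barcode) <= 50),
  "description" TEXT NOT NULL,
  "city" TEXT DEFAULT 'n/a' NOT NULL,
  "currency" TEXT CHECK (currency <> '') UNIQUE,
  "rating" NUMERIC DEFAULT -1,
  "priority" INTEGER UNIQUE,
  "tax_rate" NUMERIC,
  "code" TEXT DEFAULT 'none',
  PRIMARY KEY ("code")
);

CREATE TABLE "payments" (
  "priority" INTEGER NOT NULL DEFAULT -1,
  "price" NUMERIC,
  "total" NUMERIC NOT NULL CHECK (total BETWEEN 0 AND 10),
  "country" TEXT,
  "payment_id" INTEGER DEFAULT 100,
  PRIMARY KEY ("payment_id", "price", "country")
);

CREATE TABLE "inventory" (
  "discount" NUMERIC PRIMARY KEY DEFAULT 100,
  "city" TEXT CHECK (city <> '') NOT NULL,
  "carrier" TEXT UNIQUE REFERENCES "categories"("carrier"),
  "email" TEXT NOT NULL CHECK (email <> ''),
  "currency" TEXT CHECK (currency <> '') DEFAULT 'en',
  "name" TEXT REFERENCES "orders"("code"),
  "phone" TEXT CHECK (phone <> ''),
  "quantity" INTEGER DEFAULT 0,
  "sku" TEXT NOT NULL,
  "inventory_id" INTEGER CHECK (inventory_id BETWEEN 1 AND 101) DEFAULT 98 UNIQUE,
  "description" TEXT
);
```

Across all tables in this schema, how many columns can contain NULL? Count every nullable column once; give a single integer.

categories: 7 nullable (quantity, sku, name, address, country, category_id, total — PK none and explicit NOT NULL columns excluded).
orders: 7 nullable (discount, order_id, barcode, currency, rating, priority, tax_rate — PK (code) and explicit NOT NULL columns excluded).
payments: 0 nullable (none — PK (payment_id, price, country) and explicit NOT NULL columns excluded).
inventory: 7 nullable (carrier, currency, name, phone, quantity, inventory_id, description — PK (discount) and explicit NOT NULL columns excluded).
Total: 7 + 7 + 0 + 7 = 21.

21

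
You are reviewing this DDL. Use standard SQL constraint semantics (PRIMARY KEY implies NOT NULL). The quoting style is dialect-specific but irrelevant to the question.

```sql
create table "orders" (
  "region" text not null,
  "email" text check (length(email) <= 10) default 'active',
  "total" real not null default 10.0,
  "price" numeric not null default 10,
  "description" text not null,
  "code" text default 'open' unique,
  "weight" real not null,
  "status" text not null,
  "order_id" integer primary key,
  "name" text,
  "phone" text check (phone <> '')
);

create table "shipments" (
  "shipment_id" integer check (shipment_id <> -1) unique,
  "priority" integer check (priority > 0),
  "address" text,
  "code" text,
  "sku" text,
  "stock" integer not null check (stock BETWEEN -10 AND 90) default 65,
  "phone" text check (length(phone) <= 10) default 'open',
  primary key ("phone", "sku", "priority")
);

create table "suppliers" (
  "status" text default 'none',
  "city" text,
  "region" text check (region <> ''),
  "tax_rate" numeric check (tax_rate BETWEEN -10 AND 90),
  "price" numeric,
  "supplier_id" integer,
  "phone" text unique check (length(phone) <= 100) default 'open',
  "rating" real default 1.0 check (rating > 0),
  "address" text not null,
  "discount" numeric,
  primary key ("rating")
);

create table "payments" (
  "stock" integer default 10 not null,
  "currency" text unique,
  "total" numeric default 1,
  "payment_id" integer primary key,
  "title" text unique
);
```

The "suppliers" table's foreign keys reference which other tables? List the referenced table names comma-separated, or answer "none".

No column in suppliers has a REFERENCES clause.

none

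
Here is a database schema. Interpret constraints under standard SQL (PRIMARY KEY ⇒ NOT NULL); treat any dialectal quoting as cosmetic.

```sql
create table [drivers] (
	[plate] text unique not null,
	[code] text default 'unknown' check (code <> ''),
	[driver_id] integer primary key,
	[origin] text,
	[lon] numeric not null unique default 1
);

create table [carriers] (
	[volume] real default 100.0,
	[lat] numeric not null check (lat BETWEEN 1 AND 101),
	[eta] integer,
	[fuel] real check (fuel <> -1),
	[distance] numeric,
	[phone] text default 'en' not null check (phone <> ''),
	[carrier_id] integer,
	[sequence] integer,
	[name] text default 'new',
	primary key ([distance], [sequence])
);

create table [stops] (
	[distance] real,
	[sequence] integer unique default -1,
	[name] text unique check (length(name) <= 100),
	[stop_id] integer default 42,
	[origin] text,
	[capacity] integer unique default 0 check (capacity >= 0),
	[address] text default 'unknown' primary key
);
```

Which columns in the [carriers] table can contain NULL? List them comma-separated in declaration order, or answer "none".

- volume: DEFAULT only fills an omitted column; an explicit NULL is still allowed → nullable.
- lat: declared NOT NULL → not nullable.
- eta: no NOT NULL constraint applies → nullable.
- fuel: CHECK does not forbid NULL (a CHECK constraint passes when its expression is NULL) → nullable.
- distance: part of the PRIMARY KEY, which implies NOT NULL → not nullable.
- phone: declared NOT NULL → not nullable.
- carrier_id: no NOT NULL constraint applies → nullable.
- sequence: part of the PRIMARY KEY, which implies NOT NULL → not nullable.
- name: DEFAULT only fills an omitted column; an explicit NULL is still allowed → nullable.

volume, eta, fuel, carrier_id, name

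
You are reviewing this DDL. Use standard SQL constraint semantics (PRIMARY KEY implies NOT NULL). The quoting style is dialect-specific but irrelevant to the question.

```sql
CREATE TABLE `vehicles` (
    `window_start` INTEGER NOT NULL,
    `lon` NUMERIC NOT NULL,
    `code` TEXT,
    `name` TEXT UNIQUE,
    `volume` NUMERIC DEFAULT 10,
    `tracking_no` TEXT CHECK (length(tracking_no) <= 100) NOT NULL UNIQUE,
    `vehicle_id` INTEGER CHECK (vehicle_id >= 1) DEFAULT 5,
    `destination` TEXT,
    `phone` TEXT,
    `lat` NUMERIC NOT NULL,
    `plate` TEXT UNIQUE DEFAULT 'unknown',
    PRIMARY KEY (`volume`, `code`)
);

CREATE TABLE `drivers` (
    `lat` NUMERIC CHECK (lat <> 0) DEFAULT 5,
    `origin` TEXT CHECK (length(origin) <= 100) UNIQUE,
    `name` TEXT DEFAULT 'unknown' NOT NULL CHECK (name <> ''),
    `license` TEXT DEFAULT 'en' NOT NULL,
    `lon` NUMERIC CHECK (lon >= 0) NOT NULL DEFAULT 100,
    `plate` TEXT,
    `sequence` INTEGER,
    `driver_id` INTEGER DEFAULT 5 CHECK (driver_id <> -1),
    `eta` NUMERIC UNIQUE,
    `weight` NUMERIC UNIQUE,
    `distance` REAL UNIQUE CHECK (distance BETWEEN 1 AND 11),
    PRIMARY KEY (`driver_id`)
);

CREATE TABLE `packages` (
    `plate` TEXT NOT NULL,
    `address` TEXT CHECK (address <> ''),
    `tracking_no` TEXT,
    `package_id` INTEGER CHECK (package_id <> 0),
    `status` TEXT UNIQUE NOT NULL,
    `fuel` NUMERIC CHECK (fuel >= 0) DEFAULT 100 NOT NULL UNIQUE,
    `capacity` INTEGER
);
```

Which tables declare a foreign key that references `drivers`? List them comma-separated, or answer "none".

none

No REFERENCES clause anywhere in the schema names drivers.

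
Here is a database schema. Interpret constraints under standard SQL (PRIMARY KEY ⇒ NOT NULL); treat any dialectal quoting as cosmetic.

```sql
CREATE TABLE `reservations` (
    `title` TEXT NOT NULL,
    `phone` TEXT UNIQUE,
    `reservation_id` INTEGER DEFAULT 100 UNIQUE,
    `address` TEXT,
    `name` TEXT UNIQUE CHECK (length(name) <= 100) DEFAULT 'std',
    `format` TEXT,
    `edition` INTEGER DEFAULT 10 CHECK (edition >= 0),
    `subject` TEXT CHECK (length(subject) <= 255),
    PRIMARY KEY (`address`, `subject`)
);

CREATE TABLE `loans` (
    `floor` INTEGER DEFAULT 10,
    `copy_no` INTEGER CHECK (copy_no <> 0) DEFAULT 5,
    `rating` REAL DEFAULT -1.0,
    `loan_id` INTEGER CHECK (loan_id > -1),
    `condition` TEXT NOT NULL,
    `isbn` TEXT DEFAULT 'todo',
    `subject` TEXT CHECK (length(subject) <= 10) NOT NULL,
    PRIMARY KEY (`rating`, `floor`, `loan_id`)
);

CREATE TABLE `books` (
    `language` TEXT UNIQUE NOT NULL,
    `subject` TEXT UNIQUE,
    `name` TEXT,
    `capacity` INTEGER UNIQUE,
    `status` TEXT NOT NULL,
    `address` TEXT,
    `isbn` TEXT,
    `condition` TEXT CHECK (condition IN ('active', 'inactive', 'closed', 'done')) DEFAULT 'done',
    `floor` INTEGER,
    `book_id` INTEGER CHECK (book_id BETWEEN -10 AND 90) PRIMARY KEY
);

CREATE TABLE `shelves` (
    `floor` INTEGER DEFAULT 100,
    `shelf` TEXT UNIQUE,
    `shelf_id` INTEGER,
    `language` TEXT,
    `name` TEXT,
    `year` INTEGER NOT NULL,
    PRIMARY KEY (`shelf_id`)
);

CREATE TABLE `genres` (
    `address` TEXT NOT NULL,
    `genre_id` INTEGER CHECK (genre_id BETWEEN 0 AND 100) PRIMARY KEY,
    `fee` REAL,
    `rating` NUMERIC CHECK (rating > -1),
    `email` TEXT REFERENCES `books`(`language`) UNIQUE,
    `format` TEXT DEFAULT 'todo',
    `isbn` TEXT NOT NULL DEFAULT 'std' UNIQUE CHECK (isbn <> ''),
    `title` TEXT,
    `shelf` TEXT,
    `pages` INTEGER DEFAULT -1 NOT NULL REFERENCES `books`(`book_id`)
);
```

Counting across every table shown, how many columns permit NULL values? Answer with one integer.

reservations: 5 nullable (phone, reservation_id, name, format, edition — PK (address, subject) and explicit NOT NULL columns excluded).
loans: 2 nullable (copy_no, isbn — PK (rating, floor, loan_id) and explicit NOT NULL columns excluded).
books: 7 nullable (subject, name, capacity, address, isbn, condition, floor — PK (book_id) and explicit NOT NULL columns excluded).
shelves: 4 nullable (floor, shelf, language, name — PK (shelf_id) and explicit NOT NULL columns excluded).
genres: 6 nullable (fee, rating, email, format, title, shelf — PK (genre_id) and explicit NOT NULL columns excluded).
Total: 5 + 2 + 7 + 4 + 6 = 24.

24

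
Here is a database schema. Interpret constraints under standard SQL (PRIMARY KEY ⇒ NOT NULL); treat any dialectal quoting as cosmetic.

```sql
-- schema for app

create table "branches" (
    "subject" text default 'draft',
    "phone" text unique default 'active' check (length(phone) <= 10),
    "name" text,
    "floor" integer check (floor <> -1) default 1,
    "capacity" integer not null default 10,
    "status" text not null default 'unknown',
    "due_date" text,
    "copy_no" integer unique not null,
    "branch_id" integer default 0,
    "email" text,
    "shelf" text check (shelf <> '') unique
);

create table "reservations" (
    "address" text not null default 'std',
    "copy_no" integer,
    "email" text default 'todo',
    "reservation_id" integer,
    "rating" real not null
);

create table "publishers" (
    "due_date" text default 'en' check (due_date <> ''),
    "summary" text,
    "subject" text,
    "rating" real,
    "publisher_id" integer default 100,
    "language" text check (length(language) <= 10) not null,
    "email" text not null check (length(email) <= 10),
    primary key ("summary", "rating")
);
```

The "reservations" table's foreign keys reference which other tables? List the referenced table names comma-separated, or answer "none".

none

No column in reservations has a REFERENCES clause.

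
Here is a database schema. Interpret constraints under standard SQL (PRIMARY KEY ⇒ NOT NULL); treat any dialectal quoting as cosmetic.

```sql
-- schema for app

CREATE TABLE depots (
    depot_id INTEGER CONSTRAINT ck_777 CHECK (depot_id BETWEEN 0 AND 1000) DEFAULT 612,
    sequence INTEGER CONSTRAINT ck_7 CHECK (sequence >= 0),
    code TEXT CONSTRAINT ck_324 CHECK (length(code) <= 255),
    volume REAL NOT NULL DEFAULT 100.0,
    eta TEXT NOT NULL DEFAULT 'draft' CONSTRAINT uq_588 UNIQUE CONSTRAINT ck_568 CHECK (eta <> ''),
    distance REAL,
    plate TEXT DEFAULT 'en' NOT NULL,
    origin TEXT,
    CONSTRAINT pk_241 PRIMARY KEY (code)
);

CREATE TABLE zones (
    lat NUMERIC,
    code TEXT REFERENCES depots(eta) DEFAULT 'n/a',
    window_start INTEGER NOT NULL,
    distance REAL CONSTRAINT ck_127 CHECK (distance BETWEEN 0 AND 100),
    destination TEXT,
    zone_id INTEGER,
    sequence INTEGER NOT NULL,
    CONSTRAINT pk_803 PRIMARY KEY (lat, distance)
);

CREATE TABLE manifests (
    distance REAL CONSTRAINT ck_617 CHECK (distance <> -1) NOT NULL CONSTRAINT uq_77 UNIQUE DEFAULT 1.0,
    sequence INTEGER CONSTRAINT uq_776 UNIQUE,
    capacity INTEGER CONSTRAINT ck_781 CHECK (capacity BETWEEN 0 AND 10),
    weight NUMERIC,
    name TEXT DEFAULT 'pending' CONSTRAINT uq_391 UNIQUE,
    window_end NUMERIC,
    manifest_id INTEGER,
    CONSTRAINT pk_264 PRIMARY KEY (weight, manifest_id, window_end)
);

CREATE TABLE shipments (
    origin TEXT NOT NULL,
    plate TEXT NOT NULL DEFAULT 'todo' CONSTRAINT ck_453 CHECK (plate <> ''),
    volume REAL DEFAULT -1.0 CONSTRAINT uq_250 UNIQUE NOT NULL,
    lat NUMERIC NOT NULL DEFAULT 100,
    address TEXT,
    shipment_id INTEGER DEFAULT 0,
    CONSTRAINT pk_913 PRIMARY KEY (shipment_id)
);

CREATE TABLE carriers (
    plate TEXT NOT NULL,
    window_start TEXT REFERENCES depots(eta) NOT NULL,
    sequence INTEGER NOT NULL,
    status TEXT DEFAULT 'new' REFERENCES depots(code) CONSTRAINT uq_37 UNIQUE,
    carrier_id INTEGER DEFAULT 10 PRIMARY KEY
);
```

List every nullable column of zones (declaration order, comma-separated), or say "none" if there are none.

- lat: part of the PRIMARY KEY, which implies NOT NULL → not nullable.
- code: a foreign key column may be NULL unless separately constrained → nullable.
- window_start: declared NOT NULL → not nullable.
- distance: part of the PRIMARY KEY, which implies NOT NULL → not nullable.
- destination: no NOT NULL constraint applies → nullable.
- zone_id: no NOT NULL constraint applies → nullable.
- sequence: declared NOT NULL → not nullable.

code, destination, zone_id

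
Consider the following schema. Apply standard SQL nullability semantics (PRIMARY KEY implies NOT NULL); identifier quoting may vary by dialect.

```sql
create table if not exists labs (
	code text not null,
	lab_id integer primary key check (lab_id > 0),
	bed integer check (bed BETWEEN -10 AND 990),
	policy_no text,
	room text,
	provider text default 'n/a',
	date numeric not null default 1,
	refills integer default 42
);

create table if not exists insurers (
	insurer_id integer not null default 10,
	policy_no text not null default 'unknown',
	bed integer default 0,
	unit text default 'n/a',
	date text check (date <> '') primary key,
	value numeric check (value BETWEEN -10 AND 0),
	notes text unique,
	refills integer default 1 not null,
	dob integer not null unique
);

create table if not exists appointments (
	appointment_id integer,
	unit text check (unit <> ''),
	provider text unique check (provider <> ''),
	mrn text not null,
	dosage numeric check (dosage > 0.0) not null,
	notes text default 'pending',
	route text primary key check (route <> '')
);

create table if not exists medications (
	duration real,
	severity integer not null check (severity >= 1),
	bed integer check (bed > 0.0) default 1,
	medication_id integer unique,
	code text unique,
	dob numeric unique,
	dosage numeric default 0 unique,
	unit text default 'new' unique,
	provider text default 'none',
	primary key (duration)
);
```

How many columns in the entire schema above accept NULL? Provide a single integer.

20

labs: 5 nullable (bed, policy_no, room, provider, refills — PK (lab_id) and explicit NOT NULL columns excluded).
insurers: 4 nullable (bed, unit, value, notes — PK (date) and explicit NOT NULL columns excluded).
appointments: 4 nullable (appointment_id, unit, provider, notes — PK (route) and explicit NOT NULL columns excluded).
medications: 7 nullable (bed, medication_id, code, dob, dosage, unit, provider — PK (duration) and explicit NOT NULL columns excluded).
Total: 5 + 4 + 4 + 7 = 20.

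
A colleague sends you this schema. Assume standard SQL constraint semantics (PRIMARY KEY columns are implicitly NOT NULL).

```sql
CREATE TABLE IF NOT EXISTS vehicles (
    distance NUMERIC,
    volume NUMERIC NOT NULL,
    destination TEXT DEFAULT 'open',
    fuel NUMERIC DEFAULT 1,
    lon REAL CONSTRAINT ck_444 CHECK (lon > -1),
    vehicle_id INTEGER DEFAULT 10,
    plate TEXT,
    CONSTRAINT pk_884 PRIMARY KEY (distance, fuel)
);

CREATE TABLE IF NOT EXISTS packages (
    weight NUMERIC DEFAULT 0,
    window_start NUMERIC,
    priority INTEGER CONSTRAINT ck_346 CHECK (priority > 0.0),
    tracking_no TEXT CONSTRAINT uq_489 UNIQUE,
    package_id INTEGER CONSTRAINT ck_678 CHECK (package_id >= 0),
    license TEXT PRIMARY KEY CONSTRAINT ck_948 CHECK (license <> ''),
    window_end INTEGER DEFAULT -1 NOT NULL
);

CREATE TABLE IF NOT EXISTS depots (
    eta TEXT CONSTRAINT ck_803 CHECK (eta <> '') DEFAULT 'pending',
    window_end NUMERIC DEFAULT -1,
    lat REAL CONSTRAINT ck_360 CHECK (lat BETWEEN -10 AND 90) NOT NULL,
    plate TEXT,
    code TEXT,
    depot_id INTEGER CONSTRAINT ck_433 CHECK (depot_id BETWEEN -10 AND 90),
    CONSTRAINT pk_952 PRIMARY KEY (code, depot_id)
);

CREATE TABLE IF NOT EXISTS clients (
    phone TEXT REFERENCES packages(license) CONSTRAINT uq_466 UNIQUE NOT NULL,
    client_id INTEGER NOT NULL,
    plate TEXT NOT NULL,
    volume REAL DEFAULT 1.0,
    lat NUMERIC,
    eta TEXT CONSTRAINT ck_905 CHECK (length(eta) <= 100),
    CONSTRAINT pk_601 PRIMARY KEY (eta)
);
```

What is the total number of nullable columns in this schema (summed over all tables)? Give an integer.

vehicles: 4 nullable (destination, lon, vehicle_id, plate — PK (distance, fuel) and explicit NOT NULL columns excluded).
packages: 5 nullable (weight, window_start, priority, tracking_no, package_id — PK (license) and explicit NOT NULL columns excluded).
depots: 3 nullable (eta, window_end, plate — PK (code, depot_id) and explicit NOT NULL columns excluded).
clients: 2 nullable (volume, lat — PK (eta) and explicit NOT NULL columns excluded).
Total: 4 + 5 + 3 + 2 = 14.

14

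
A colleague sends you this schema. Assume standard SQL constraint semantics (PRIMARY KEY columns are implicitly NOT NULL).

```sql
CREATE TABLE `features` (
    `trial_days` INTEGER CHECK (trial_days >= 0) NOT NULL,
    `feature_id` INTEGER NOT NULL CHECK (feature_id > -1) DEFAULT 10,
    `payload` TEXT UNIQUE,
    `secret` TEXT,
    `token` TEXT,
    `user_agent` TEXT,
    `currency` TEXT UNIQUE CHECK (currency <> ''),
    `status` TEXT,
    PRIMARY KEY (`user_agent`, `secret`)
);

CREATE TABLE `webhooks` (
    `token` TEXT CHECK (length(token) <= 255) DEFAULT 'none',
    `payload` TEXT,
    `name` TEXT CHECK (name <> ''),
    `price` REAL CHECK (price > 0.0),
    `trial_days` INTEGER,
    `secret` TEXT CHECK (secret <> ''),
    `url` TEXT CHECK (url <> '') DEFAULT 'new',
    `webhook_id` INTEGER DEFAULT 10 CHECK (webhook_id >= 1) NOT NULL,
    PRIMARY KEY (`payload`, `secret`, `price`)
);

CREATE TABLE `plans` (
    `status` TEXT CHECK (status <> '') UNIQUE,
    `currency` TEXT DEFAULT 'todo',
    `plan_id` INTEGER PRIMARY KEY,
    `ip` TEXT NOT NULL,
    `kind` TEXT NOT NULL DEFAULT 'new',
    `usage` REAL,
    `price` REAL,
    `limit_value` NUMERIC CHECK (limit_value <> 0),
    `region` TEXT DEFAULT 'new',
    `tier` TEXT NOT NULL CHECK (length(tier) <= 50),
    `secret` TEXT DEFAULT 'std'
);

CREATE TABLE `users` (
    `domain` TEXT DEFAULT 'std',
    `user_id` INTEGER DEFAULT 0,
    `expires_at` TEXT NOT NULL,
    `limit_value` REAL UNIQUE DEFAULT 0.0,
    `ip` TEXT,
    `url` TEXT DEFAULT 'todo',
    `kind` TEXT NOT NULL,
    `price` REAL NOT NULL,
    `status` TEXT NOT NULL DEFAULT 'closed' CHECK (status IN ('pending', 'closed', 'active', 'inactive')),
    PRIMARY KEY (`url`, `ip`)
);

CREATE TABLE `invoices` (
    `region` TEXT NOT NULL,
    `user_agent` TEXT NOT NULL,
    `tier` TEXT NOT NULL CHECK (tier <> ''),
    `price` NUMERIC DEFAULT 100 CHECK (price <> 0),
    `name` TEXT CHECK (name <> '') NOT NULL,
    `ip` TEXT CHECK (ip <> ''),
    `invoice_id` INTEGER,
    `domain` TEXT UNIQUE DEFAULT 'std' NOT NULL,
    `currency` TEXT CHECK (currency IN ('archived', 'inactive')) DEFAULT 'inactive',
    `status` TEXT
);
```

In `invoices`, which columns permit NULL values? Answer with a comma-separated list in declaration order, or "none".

- region: declared NOT NULL → not nullable.
- user_agent: declared NOT NULL → not nullable.
- tier: declared NOT NULL → not nullable.
- price: CHECK does not forbid NULL (a CHECK constraint passes when its expression is NULL) → nullable.
- name: declared NOT NULL → not nullable.
- ip: CHECK does not forbid NULL (a CHECK constraint passes when its expression is NULL) → nullable.
- invoice_id: no NOT NULL constraint applies → nullable.
- domain: declared NOT NULL → not nullable.
- currency: CHECK does not forbid NULL (a CHECK constraint passes when its expression is NULL) → nullable.
- status: no NOT NULL constraint applies → nullable.

price, ip, invoice_id, currency, status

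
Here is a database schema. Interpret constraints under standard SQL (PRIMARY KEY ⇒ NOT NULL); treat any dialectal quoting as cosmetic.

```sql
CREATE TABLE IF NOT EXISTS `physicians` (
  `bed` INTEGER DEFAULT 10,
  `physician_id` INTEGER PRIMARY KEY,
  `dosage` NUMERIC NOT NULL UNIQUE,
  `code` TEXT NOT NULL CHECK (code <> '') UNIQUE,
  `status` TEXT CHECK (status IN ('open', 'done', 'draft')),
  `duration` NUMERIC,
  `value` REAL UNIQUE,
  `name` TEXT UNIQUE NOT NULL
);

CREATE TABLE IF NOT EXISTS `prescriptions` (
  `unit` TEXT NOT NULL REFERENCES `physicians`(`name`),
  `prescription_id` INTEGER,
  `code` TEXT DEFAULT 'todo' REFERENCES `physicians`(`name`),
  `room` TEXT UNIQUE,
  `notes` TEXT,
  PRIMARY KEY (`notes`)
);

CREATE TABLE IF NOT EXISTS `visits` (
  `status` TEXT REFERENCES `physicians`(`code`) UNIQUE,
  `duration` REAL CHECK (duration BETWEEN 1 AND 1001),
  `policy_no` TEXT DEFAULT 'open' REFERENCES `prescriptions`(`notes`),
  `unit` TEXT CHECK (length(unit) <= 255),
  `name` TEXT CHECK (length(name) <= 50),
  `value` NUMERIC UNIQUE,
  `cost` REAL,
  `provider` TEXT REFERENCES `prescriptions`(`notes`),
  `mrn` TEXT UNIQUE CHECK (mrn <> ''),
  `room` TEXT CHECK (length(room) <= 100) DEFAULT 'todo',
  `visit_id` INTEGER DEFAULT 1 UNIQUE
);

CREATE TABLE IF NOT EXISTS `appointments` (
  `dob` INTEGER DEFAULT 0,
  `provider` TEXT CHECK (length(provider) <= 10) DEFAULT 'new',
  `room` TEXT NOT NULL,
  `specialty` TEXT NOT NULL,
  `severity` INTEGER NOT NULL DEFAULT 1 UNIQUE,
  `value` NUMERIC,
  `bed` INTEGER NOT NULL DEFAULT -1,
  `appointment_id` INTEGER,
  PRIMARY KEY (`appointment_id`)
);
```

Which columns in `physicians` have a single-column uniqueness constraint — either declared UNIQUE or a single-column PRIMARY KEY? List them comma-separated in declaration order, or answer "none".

- bed: no UNIQUE or single-column PK constraint.
- physician_id: single-column PRIMARY KEY → unique.
- dosage: declared UNIQUE → unique.
- code: declared UNIQUE → unique.
- status: no UNIQUE or single-column PK constraint.
- duration: no UNIQUE or single-column PK constraint.
- value: declared UNIQUE → unique.
- name: declared UNIQUE → unique.

physician_id, dosage, code, value, name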